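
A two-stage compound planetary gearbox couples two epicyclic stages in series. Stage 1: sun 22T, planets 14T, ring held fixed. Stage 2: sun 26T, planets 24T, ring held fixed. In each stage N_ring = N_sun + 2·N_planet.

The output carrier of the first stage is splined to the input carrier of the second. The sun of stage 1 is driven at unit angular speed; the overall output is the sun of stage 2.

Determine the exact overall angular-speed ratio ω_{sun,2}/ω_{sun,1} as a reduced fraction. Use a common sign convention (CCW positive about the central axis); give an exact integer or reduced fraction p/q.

Stage 1: N_ring = 22 + 2·14 = 50
Stage 1: 22(ω_s−ω_c) = −50(ω_r−ω_c),  ω_r=0, ω_s=1
Stage 1: 22(1−ω_c) = −50(0−ω_c)  ⇒  72ω_c = 22  ⇒  ω_c = 11/36
  ⇒ ω_c¹/ω_s¹ = 11/36
Stage 2: N_ring = 26 + 2·24 = 74
Stage 2: 26(ω_s−ω_c) = −74(ω_r−ω_c),  ω_r=0, ω_c=1
Stage 2: ω_s = 1 − (74/26)(0−1) = 50/13
  ⇒ ω_s²/ω_c² = 50/13
Coupling ω_c² = ω_c¹ ⇒ overall = 11/36 × 50/13 = 275/234

275/234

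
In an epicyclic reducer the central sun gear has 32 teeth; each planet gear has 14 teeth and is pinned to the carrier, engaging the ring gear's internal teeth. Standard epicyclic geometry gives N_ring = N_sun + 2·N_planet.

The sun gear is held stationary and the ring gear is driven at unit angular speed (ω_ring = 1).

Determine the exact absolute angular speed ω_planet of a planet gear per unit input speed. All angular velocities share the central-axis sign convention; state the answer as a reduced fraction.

15/7

N_ring = 32 + 2·14 = 60
32(ω_s−ω_c) = −60(ω_r−ω_c),  ω_s=0, ω_r=1
32(0−ω_c) = −60(1−ω_c)  ⇒  92ω_c = 60  ⇒  ω_c = 15/23
sun–planet: 32·(0−15/23) = −14·(ω_p−ω_c)  ⇒  ω_p−ω_c = −(32/14)·(-15/23) = 240/161
ω_p = 15/23 + 240/161 = 15/7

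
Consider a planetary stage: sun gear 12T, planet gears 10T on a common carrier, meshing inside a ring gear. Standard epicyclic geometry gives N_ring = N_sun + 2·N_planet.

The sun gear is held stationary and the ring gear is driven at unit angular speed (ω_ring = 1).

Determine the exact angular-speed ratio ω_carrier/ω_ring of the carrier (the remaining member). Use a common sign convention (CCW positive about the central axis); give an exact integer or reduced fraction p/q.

8/11

N_ring = 12 + 2·10 = 32
12(ω_s−ω_c) = −32(ω_r−ω_c),  ω_s=0, ω_r=1
12(0−ω_c) = −32(1−ω_c)  ⇒  44ω_c = 32  ⇒  ω_c = 8/11
ω_c/ω_r = 8/11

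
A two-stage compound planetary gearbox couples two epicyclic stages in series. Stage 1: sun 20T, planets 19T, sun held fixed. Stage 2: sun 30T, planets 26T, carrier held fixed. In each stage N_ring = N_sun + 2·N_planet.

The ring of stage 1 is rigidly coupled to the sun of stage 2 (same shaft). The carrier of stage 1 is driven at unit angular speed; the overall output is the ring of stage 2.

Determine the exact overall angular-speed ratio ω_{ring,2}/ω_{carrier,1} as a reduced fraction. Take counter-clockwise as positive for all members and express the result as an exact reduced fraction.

Stage 1: N_ring = 20 + 2·19 = 58
Stage 1: 20(ω_s−ω_c) = −58(ω_r−ω_c),  ω_s=0, ω_c=1
Stage 1: ω_r = 1 − (20/58)(0−1) = 39/29
  ⇒ ω_r¹/ω_c¹ = 39/29
Stage 2: N_ring = 30 + 2·26 = 82
Stage 2: 30(ω_s−ω_c) = −82(ω_r−ω_c),  ω_c=0, ω_s=1
Stage 2: ω_r = 0 − (30/82)(1−0) = -15/41
  ⇒ ω_r²/ω_s² = -15/41
Coupling ω_s² = ω_r¹ ⇒ overall = 39/29 × -15/41 = -585/1189

-585/1189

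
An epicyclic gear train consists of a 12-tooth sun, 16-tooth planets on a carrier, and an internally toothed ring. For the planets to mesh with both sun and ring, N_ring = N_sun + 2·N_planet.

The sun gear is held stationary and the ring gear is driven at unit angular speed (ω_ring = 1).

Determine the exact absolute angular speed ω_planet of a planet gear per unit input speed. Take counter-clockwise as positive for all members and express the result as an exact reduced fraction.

N_ring = 12 + 2·16 = 44
12(ω_s−ω_c) = −44(ω_r−ω_c),  ω_s=0, ω_r=1
12(0−ω_c) = −44(1−ω_c)  ⇒  56ω_c = 44  ⇒  ω_c = 11/14
sun–planet: 12·(0−11/14) = −16·(ω_p−ω_c)  ⇒  ω_p−ω_c = −(12/16)·(-11/14) = 33/56
ω_p = 11/14 + 33/56 = 11/8

11/8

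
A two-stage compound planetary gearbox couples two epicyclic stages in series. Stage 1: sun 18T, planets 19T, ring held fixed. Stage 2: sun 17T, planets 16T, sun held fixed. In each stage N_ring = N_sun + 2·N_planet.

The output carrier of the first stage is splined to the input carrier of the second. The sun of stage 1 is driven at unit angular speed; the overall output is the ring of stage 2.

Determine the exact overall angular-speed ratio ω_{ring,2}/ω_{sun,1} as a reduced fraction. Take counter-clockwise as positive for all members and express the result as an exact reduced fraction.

Stage 1: N_ring = 18 + 2·19 = 56
Stage 1: 18(ω_s−ω_c) = −56(ω_r−ω_c),  ω_r=0, ω_s=1
Stage 1: 18(1−ω_c) = −56(0−ω_c)  ⇒  74ω_c = 18  ⇒  ω_c = 9/37
  ⇒ ω_c¹/ω_s¹ = 9/37
Stage 2: N_ring = 17 + 2·16 = 49
Stage 2: 17(ω_s−ω_c) = −49(ω_r−ω_c),  ω_s=0, ω_c=1
Stage 2: ω_r = 1 − (17/49)(0−1) = 66/49
  ⇒ ω_r²/ω_c² = 66/49
Coupling ω_c² = ω_c¹ ⇒ overall = 9/37 × 66/49 = 594/1813

594/1813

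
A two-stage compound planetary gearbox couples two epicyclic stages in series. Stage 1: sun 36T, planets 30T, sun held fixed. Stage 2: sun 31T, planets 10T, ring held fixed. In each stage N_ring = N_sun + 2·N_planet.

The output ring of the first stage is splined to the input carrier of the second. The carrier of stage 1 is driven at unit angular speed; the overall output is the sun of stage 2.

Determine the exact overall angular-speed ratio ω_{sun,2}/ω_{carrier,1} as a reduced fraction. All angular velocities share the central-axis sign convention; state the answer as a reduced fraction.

Stage 1: N_ring = 36 + 2·30 = 96
Stage 1: 36(ω_s−ω_c) = −96(ω_r−ω_c),  ω_s=0, ω_c=1
Stage 1: ω_r = 1 − (36/96)(0−1) = 11/8
  ⇒ ω_r¹/ω_c¹ = 11/8
Stage 2: N_ring = 31 + 2·10 = 51
Stage 2: 31(ω_s−ω_c) = −51(ω_r−ω_c),  ω_r=0, ω_c=1
Stage 2: ω_s = 1 − (51/31)(0−1) = 82/31
  ⇒ ω_s²/ω_c² = 82/31
Coupling ω_c² = ω_r¹ ⇒ overall = 11/8 × 82/31 = 451/124

451/124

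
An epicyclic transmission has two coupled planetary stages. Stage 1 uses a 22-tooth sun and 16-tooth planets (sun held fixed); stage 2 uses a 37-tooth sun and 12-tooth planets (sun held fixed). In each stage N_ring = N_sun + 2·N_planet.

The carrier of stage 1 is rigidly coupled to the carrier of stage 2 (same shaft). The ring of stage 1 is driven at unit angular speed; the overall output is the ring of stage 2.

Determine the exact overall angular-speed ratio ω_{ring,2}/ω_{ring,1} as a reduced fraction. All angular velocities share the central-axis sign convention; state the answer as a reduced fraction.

1323/1159

Stage 1: N_ring = 22 + 2·16 = 54
Stage 1: 22(ω_s−ω_c) = −54(ω_r−ω_c),  ω_s=0, ω_r=1
Stage 1: 22(0−ω_c) = −54(1−ω_c)  ⇒  76ω_c = 54  ⇒  ω_c = 27/38
  ⇒ ω_c¹/ω_r¹ = 27/38
Stage 2: N_ring = 37 + 2·12 = 61
Stage 2: 37(ω_s−ω_c) = −61(ω_r−ω_c),  ω_s=0, ω_c=1
Stage 2: ω_r = 1 − (37/61)(0−1) = 98/61
  ⇒ ω_r²/ω_c² = 98/61
Coupling ω_c² = ω_c¹ ⇒ overall = 27/38 × 98/61 = 1323/1159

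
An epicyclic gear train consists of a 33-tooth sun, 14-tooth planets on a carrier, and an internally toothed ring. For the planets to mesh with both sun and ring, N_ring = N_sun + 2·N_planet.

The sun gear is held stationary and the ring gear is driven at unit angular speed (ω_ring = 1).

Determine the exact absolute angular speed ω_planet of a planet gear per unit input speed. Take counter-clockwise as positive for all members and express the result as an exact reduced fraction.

N_ring = 33 + 2·14 = 61
33(ω_s−ω_c) = −61(ω_r−ω_c),  ω_s=0, ω_r=1
33(0−ω_c) = −61(1−ω_c)  ⇒  94ω_c = 61  ⇒  ω_c = 61/94
sun–planet: 33·(0−61/94) = −14·(ω_p−ω_c)  ⇒  ω_p−ω_c = −(33/14)·(-61/94) = 2013/1316
ω_p = 61/94 + 2013/1316 = 61/28

61/28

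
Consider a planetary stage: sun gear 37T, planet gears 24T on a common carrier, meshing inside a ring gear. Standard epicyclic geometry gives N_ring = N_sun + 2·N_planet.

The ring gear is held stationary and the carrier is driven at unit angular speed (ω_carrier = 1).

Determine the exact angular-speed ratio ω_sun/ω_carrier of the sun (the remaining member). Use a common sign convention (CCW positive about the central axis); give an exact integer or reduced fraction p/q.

N_ring = 37 + 2·24 = 85
37(ω_s−ω_c) = −85(ω_r−ω_c),  ω_r=0, ω_c=1
ω_s = 1 − (85/37)(0−1) = 122/37
ω_s/ω_c = 122/37

122/37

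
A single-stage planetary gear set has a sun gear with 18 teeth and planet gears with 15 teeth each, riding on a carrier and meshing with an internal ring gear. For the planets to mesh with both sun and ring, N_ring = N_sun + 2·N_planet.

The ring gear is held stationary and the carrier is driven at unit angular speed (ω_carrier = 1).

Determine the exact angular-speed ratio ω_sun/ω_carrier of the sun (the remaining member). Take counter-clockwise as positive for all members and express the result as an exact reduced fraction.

11/3

N_ring = 18 + 2·15 = 48
18(ω_s−ω_c) = −48(ω_r−ω_c),  ω_r=0, ω_c=1
ω_s = 1 − (48/18)(0−1) = 11/3
ω_s/ω_c = 11/3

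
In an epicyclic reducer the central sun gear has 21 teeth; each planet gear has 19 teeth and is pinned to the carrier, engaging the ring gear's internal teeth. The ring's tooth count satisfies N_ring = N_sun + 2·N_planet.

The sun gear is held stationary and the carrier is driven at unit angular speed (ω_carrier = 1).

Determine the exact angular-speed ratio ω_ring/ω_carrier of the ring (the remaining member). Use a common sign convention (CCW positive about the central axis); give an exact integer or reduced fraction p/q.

80/59

N_ring = 21 + 2·19 = 59
21(ω_s−ω_c) = −59(ω_r−ω_c),  ω_s=0, ω_c=1
ω_r = 1 − (21/59)(0−1) = 80/59
ω_r/ω_c = 80/59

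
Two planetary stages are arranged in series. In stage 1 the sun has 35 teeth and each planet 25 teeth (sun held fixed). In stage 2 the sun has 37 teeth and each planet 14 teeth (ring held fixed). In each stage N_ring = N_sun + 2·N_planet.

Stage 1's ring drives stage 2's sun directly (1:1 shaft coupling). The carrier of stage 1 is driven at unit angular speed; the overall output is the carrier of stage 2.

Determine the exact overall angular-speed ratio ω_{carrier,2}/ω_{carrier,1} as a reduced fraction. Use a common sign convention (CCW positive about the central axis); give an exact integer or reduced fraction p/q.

148/289

Stage 1: N_ring = 35 + 2·25 = 85
Stage 1: 35(ω_s−ω_c) = −85(ω_r−ω_c),  ω_s=0, ω_c=1
Stage 1: ω_r = 1 − (35/85)(0−1) = 24/17
  ⇒ ω_r¹/ω_c¹ = 24/17
Stage 2: N_ring = 37 + 2·14 = 65
Stage 2: 37(ω_s−ω_c) = −65(ω_r−ω_c),  ω_r=0, ω_s=1
Stage 2: 37(1−ω_c) = −65(0−ω_c)  ⇒  102ω_c = 37  ⇒  ω_c = 37/102
  ⇒ ω_c²/ω_s² = 37/102
Coupling ω_s² = ω_r¹ ⇒ overall = 24/17 × 37/102 = 148/289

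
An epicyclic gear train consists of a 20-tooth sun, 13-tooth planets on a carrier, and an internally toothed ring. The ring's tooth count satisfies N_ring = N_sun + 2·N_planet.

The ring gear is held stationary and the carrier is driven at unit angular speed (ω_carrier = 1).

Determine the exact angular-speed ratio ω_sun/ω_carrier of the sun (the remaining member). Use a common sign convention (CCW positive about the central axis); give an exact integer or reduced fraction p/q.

33/10

N_ring = 20 + 2·13 = 46
20(ω_s−ω_c) = −46(ω_r−ω_c),  ω_r=0, ω_c=1
ω_s = 1 − (46/20)(0−1) = 33/10
ω_s/ω_c = 33/10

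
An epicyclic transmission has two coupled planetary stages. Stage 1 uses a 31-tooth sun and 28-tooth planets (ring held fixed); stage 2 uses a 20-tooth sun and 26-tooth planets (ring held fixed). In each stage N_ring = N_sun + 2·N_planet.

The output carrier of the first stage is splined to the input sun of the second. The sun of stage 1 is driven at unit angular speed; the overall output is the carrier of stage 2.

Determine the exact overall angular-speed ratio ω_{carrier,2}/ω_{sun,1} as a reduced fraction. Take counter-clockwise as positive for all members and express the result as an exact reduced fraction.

Stage 1: N_ring = 31 + 2·28 = 87
Stage 1: 31(ω_s−ω_c) = −87(ω_r−ω_c),  ω_r=0, ω_s=1
Stage 1: 31(1−ω_c) = −87(0−ω_c)  ⇒  118ω_c = 31  ⇒  ω_c = 31/118
  ⇒ ω_c¹/ω_s¹ = 31/118
Stage 2: N_ring = 20 + 2·26 = 72
Stage 2: 20(ω_s−ω_c) = −72(ω_r−ω_c),  ω_r=0, ω_s=1
Stage 2: 20(1−ω_c) = −72(0−ω_c)  ⇒  92ω_c = 20  ⇒  ω_c = 5/23
  ⇒ ω_c²/ω_s² = 5/23
Coupling ω_s² = ω_c¹ ⇒ overall = 31/118 × 5/23 = 155/2714

155/2714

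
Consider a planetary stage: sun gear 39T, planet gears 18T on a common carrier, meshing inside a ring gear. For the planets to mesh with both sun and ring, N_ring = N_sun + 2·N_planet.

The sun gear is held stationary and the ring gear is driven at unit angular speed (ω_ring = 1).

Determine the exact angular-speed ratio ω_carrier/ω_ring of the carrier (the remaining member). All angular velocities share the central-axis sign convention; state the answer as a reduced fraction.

25/38

N_ring = 39 + 2·18 = 75
39(ω_s−ω_c) = −75(ω_r−ω_c),  ω_s=0, ω_r=1
39(0−ω_c) = −75(1−ω_c)  ⇒  114ω_c = 75  ⇒  ω_c = 25/38
ω_c/ω_r = 25/38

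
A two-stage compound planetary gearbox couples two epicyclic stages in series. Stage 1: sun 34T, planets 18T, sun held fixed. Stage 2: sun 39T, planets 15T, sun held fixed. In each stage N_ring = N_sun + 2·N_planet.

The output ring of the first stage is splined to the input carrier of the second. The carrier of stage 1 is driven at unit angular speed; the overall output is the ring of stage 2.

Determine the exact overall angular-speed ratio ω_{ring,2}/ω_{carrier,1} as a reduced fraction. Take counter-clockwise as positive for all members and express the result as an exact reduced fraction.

1872/805

Stage 1: N_ring = 34 + 2·18 = 70
Stage 1: 34(ω_s−ω_c) = −70(ω_r−ω_c),  ω_s=0, ω_c=1
Stage 1: ω_r = 1 − (34/70)(0−1) = 52/35
  ⇒ ω_r¹/ω_c¹ = 52/35
Stage 2: N_ring = 39 + 2·15 = 69
Stage 2: 39(ω_s−ω_c) = −69(ω_r−ω_c),  ω_s=0, ω_c=1
Stage 2: ω_r = 1 − (39/69)(0−1) = 36/23
  ⇒ ω_r²/ω_c² = 36/23
Coupling ω_c² = ω_r¹ ⇒ overall = 52/35 × 36/23 = 1872/805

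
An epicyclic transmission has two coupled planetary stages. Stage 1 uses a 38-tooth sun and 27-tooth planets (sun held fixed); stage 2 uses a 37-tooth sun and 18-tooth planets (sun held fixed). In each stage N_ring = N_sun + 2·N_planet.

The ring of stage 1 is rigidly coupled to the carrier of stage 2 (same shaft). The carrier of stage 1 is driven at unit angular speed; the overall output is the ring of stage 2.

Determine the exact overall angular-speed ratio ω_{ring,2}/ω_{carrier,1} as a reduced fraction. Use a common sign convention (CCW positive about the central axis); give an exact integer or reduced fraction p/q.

Stage 1: N_ring = 38 + 2·27 = 92
Stage 1: 38(ω_s−ω_c) = −92(ω_r−ω_c),  ω_s=0, ω_c=1
Stage 1: ω_r = 1 − (38/92)(0−1) = 65/46
  ⇒ ω_r¹/ω_c¹ = 65/46
Stage 2: N_ring = 37 + 2·18 = 73
Stage 2: 37(ω_s−ω_c) = −73(ω_r−ω_c),  ω_s=0, ω_c=1
Stage 2: ω_r = 1 − (37/73)(0−1) = 110/73
  ⇒ ω_r²/ω_c² = 110/73
Coupling ω_c² = ω_r¹ ⇒ overall = 65/46 × 110/73 = 3575/1679

3575/1679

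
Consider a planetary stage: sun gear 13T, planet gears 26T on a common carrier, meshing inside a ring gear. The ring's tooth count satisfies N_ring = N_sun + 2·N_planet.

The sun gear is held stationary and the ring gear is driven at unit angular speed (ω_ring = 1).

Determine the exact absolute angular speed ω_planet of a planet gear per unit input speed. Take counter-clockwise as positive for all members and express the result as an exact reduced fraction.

N_ring = 13 + 2·26 = 65
13(ω_s−ω_c) = −65(ω_r−ω_c),  ω_s=0, ω_r=1
13(0−ω_c) = −65(1−ω_c)  ⇒  78ω_c = 65  ⇒  ω_c = 5/6
sun–planet: 13·(0−5/6) = −26·(ω_p−ω_c)  ⇒  ω_p−ω_c = −(13/26)·(-5/6) = 5/12
ω_p = 5/6 + 5/12 = 5/4

5/4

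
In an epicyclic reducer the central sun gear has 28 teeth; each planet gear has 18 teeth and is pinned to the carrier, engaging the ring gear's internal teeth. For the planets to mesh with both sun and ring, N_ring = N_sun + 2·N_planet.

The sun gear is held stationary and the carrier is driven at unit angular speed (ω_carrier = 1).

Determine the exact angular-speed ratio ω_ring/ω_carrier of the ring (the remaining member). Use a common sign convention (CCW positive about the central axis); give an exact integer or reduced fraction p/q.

N_ring = 28 + 2·18 = 64
28(ω_s−ω_c) = −64(ω_r−ω_c),  ω_s=0, ω_c=1
ω_r = 1 − (28/64)(0−1) = 23/16
ω_r/ω_c = 23/16

23/16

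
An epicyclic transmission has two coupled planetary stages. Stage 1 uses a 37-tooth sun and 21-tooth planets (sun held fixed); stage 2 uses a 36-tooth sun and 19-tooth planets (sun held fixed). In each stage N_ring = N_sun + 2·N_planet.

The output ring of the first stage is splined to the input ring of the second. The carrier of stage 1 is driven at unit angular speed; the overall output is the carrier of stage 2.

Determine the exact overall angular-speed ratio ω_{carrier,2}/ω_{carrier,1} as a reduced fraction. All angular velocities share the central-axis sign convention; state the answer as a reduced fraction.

Stage 1: N_ring = 37 + 2·21 = 79
Stage 1: 37(ω_s−ω_c) = −79(ω_r−ω_c),  ω_s=0, ω_c=1
Stage 1: ω_r = 1 − (37/79)(0−1) = 116/79
  ⇒ ω_r¹/ω_c¹ = 116/79
Stage 2: N_ring = 36 + 2·19 = 74
Stage 2: 36(ω_s−ω_c) = −74(ω_r−ω_c),  ω_s=0, ω_r=1
Stage 2: 36(0−ω_c) = −74(1−ω_c)  ⇒  110ω_c = 74  ⇒  ω_c = 37/55
  ⇒ ω_c²/ω_r² = 37/55
Coupling ω_r² = ω_r¹ ⇒ overall = 116/79 × 37/55 = 4292/4345

4292/4345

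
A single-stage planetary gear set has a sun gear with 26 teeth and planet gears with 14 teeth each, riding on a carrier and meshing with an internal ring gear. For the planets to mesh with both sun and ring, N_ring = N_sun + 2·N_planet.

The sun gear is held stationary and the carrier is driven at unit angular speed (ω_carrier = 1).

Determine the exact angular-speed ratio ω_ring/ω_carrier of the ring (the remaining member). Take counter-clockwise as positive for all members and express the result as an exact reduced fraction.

40/27

N_ring = 26 + 2·14 = 54
26(ω_s−ω_c) = −54(ω_r−ω_c),  ω_s=0, ω_c=1
ω_r = 1 − (26/54)(0−1) = 40/27
ω_r/ω_c = 40/27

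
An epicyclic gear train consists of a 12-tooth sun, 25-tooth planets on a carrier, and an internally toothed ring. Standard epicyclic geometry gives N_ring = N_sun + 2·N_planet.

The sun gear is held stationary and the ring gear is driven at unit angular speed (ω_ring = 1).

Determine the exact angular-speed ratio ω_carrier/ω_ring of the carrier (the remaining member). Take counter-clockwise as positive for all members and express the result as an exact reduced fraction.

31/37

N_ring = 12 + 2·25 = 62
12(ω_s−ω_c) = −62(ω_r−ω_c),  ω_s=0, ω_r=1
12(0−ω_c) = −62(1−ω_c)  ⇒  74ω_c = 62  ⇒  ω_c = 31/37
ω_c/ω_r = 31/37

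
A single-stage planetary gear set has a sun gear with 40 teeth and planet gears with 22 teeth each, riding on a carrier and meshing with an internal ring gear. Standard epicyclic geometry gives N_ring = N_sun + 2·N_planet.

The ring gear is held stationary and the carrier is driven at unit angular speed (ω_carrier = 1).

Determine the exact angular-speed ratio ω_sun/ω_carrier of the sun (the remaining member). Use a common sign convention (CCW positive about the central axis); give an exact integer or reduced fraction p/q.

N_ring = 40 + 2·22 = 84
40(ω_s−ω_c) = −84(ω_r−ω_c),  ω_r=0, ω_c=1
ω_s = 1 − (84/40)(0−1) = 31/10
ω_s/ω_c = 31/10

31/10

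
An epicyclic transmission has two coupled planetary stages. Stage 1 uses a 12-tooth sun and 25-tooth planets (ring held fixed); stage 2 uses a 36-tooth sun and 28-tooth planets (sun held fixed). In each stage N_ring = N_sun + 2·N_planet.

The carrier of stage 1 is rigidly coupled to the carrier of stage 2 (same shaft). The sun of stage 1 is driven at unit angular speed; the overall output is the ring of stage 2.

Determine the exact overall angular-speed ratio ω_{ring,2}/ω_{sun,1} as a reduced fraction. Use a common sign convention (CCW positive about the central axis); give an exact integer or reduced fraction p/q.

192/851

Stage 1: N_ring = 12 + 2·25 = 62
Stage 1: 12(ω_s−ω_c) = −62(ω_r−ω_c),  ω_r=0, ω_s=1
Stage 1: 12(1−ω_c) = −62(0−ω_c)  ⇒  74ω_c = 12  ⇒  ω_c = 6/37
  ⇒ ω_c¹/ω_s¹ = 6/37
Stage 2: N_ring = 36 + 2·28 = 92
Stage 2: 36(ω_s−ω_c) = −92(ω_r−ω_c),  ω_s=0, ω_c=1
Stage 2: ω_r = 1 − (36/92)(0−1) = 32/23
  ⇒ ω_r²/ω_c² = 32/23
Coupling ω_c² = ω_c¹ ⇒ overall = 6/37 × 32/23 = 192/851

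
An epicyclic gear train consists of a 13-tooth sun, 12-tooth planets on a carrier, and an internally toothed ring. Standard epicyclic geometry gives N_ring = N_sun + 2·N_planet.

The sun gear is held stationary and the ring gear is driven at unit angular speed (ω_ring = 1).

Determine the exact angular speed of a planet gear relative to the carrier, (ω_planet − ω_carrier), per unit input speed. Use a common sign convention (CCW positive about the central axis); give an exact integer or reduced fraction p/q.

N_ring = 13 + 2·12 = 37
13(ω_s−ω_c) = −37(ω_r−ω_c),  ω_s=0, ω_r=1
13(0−ω_c) = −37(1−ω_c)  ⇒  50ω_c = 37  ⇒  ω_c = 37/50
sun–planet: 13·(0−37/50) = −12·(ω_p−ω_c)  ⇒  ω_p−ω_c = −(13/12)·(-37/50) = 481/600

481/600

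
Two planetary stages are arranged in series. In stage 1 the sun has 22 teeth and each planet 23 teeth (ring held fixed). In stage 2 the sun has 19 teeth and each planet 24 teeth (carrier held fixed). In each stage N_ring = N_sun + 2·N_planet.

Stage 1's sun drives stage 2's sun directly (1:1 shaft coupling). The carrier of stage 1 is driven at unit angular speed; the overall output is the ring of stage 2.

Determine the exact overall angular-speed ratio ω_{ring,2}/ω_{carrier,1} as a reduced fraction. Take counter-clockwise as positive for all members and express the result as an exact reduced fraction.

-855/737

Stage 1: N_ring = 22 + 2·23 = 68
Stage 1: 22(ω_s−ω_c) = −68(ω_r−ω_c),  ω_r=0, ω_c=1
Stage 1: ω_s = 1 − (68/22)(0−1) = 45/11
  ⇒ ω_s¹/ω_c¹ = 45/11
Stage 2: N_ring = 19 + 2·24 = 67
Stage 2: 19(ω_s−ω_c) = −67(ω_r−ω_c),  ω_c=0, ω_s=1
Stage 2: ω_r = 0 − (19/67)(1−0) = -19/67
  ⇒ ω_r²/ω_s² = -19/67
Coupling ω_s² = ω_s¹ ⇒ overall = 45/11 × -19/67 = -855/737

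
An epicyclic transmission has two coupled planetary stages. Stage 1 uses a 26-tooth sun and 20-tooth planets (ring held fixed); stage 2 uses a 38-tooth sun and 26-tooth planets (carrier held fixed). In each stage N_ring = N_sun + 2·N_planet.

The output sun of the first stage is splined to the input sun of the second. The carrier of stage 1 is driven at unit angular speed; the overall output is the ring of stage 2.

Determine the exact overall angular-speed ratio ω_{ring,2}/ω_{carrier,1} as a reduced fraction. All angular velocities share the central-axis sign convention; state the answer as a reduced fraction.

-874/585

Stage 1: N_ring = 26 + 2·20 = 66
Stage 1: 26(ω_s−ω_c) = −66(ω_r−ω_c),  ω_r=0, ω_c=1
Stage 1: ω_s = 1 − (66/26)(0−1) = 46/13
  ⇒ ω_s¹/ω_c¹ = 46/13
Stage 2: N_ring = 38 + 2·26 = 90
Stage 2: 38(ω_s−ω_c) = −90(ω_r−ω_c),  ω_c=0, ω_s=1
Stage 2: ω_r = 0 − (38/90)(1−0) = -19/45
  ⇒ ω_r²/ω_s² = -19/45
Coupling ω_s² = ω_s¹ ⇒ overall = 46/13 × -19/45 = -874/585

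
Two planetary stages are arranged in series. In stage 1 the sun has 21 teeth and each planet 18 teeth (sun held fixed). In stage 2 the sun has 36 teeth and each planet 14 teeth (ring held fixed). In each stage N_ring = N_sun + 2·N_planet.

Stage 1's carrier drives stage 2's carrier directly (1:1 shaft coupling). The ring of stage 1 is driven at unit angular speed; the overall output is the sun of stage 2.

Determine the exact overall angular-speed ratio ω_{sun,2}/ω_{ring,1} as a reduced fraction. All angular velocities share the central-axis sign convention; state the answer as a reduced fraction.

475/234

Stage 1: N_ring = 21 + 2·18 = 57
Stage 1: 21(ω_s−ω_c) = −57(ω_r−ω_c),  ω_s=0, ω_r=1
Stage 1: 21(0−ω_c) = −57(1−ω_c)  ⇒  78ω_c = 57  ⇒  ω_c = 19/26
  ⇒ ω_c¹/ω_r¹ = 19/26
Stage 2: N_ring = 36 + 2·14 = 64
Stage 2: 36(ω_s−ω_c) = −64(ω_r−ω_c),  ω_r=0, ω_c=1
Stage 2: ω_s = 1 − (64/36)(0−1) = 25/9
  ⇒ ω_s²/ω_c² = 25/9
Coupling ω_c² = ω_c¹ ⇒ overall = 19/26 × 25/9 = 475/234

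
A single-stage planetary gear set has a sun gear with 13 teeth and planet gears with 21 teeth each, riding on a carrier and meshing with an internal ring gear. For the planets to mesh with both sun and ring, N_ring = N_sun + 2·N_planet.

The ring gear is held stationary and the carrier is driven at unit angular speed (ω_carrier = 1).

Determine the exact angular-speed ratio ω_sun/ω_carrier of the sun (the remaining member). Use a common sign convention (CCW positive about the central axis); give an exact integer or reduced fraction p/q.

68/13

N_ring = 13 + 2·21 = 55
13(ω_s−ω_c) = −55(ω_r−ω_c),  ω_r=0, ω_c=1
ω_s = 1 − (55/13)(0−1) = 68/13
ω_s/ω_c = 68/13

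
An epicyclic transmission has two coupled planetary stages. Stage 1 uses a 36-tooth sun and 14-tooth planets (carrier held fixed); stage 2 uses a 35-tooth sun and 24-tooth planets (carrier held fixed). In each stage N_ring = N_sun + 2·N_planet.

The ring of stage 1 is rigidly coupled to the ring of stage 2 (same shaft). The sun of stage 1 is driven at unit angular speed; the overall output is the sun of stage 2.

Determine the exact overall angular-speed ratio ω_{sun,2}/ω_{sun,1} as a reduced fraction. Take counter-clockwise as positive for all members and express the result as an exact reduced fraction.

Stage 1: N_ring = 36 + 2·14 = 64
Stage 1: 36(ω_s−ω_c) = −64(ω_r−ω_c),  ω_c=0, ω_s=1
Stage 1: ω_r = 0 − (36/64)(1−0) = -9/16
  ⇒ ω_r¹/ω_s¹ = -9/16
Stage 2: N_ring = 35 + 2·24 = 83
Stage 2: 35(ω_s−ω_c) = −83(ω_r−ω_c),  ω_c=0, ω_r=1
Stage 2: ω_s = 0 − (83/35)(1−0) = -83/35
  ⇒ ω_s²/ω_r² = -83/35
Coupling ω_r² = ω_r¹ ⇒ overall = -9/16 × -83/35 = 747/560

747/560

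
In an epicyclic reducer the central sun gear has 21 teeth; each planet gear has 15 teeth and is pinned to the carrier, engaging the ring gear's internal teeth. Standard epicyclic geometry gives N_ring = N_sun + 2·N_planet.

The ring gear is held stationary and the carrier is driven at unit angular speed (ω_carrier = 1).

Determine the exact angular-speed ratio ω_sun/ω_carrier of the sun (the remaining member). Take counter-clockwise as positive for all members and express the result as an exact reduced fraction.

N_ring = 21 + 2·15 = 51
21(ω_s−ω_c) = −51(ω_r−ω_c),  ω_r=0, ω_c=1
ω_s = 1 − (51/21)(0−1) = 24/7
ω_s/ω_c = 24/7

24/7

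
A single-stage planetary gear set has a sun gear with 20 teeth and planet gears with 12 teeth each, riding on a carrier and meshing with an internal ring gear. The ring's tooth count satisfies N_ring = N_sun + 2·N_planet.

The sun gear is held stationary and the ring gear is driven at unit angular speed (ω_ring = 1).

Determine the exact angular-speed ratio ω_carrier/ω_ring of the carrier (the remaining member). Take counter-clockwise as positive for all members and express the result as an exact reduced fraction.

11/16

N_ring = 20 + 2·12 = 44
20(ω_s−ω_c) = −44(ω_r−ω_c),  ω_s=0, ω_r=1
20(0−ω_c) = −44(1−ω_c)  ⇒  64ω_c = 44  ⇒  ω_c = 11/16
ω_c/ω_r = 11/16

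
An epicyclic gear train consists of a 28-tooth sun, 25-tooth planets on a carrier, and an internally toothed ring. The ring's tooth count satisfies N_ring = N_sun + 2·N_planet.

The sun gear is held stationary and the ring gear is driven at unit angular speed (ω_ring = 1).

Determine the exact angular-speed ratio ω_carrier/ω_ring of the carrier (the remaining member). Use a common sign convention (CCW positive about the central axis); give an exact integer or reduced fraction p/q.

39/53

N_ring = 28 + 2·25 = 78
28(ω_s−ω_c) = −78(ω_r−ω_c),  ω_s=0, ω_r=1
28(0−ω_c) = −78(1−ω_c)  ⇒  106ω_c = 78  ⇒  ω_c = 39/53
ω_c/ω_r = 39/53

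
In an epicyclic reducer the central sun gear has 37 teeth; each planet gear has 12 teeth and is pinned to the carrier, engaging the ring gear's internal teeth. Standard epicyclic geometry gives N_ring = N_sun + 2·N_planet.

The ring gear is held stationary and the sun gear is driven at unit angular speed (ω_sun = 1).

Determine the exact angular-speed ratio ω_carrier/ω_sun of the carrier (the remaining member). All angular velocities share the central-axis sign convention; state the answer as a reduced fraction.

37/98

N_ring = 37 + 2·12 = 61
37(ω_s−ω_c) = −61(ω_r−ω_c),  ω_r=0, ω_s=1
37(1−ω_c) = −61(0−ω_c)  ⇒  98ω_c = 37  ⇒  ω_c = 37/98
ω_c/ω_s = 37/98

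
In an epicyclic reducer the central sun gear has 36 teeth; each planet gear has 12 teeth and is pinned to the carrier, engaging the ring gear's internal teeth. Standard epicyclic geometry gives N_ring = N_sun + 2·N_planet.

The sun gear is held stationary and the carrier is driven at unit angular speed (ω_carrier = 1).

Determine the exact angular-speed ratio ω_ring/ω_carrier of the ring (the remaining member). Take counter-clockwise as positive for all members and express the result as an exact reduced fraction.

8/5

N_ring = 36 + 2·12 = 60
36(ω_s−ω_c) = −60(ω_r−ω_c),  ω_s=0, ω_c=1
ω_r = 1 − (36/60)(0−1) = 8/5
ω_r/ω_c = 8/5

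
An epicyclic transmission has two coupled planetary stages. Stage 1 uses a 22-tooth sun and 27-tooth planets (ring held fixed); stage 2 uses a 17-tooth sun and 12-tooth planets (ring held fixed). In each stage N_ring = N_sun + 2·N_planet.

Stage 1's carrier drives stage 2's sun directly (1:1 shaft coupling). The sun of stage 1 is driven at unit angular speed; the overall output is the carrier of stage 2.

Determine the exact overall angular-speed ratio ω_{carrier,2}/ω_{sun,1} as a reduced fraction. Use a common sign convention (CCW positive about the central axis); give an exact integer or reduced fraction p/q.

187/2842

Stage 1: N_ring = 22 + 2·27 = 76
Stage 1: 22(ω_s−ω_c) = −76(ω_r−ω_c),  ω_r=0, ω_s=1
Stage 1: 22(1−ω_c) = −76(0−ω_c)  ⇒  98ω_c = 22  ⇒  ω_c = 11/49
  ⇒ ω_c¹/ω_s¹ = 11/49
Stage 2: N_ring = 17 + 2·12 = 41
Stage 2: 17(ω_s−ω_c) = −41(ω_r−ω_c),  ω_r=0, ω_s=1
Stage 2: 17(1−ω_c) = −41(0−ω_c)  ⇒  58ω_c = 17  ⇒  ω_c = 17/58
  ⇒ ω_c²/ω_s² = 17/58
Coupling ω_s² = ω_c¹ ⇒ overall = 11/49 × 17/58 = 187/2842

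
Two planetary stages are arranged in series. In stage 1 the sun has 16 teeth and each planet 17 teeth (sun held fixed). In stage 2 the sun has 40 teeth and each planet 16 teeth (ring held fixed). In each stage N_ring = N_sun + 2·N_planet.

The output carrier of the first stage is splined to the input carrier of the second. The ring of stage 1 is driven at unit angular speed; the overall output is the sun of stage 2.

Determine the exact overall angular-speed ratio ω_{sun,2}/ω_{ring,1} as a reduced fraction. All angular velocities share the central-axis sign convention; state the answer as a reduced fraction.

Stage 1: N_ring = 16 + 2·17 = 50
Stage 1: 16(ω_s−ω_c) = −50(ω_r−ω_c),  ω_s=0, ω_r=1
Stage 1: 16(0−ω_c) = −50(1−ω_c)  ⇒  66ω_c = 50  ⇒  ω_c = 25/33
  ⇒ ω_c¹/ω_r¹ = 25/33
Stage 2: N_ring = 40 + 2·16 = 72
Stage 2: 40(ω_s−ω_c) = −72(ω_r−ω_c),  ω_r=0, ω_c=1
Stage 2: ω_s = 1 − (72/40)(0−1) = 14/5
  ⇒ ω_s²/ω_c² = 14/5
Coupling ω_c² = ω_c¹ ⇒ overall = 25/33 × 14/5 = 70/33

70/33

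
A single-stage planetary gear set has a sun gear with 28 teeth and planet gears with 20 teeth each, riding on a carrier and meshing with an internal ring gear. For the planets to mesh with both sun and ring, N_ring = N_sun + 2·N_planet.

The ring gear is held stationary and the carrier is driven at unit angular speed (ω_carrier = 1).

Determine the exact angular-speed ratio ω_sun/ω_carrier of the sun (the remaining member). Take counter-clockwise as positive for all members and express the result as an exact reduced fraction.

N_ring = 28 + 2·20 = 68
28(ω_s−ω_c) = −68(ω_r−ω_c),  ω_r=0, ω_c=1
ω_s = 1 − (68/28)(0−1) = 24/7
ω_s/ω_c = 24/7

24/7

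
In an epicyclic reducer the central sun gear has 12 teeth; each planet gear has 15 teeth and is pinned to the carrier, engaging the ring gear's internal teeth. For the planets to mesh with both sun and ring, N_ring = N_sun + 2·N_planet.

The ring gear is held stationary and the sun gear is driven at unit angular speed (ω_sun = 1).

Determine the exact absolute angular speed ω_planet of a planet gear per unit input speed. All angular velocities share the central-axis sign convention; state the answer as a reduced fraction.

N_ring = 12 + 2·15 = 42
12(ω_s−ω_c) = −42(ω_r−ω_c),  ω_r=0, ω_s=1
12(1−ω_c) = −42(0−ω_c)  ⇒  54ω_c = 12  ⇒  ω_c = 2/9
sun–planet: 12·(1−2/9) = −15·(ω_p−ω_c)  ⇒  ω_p−ω_c = −(12/15)·(7/9) = -28/45
ω_p = 2/9 − 28/45 = -2/5

-2/5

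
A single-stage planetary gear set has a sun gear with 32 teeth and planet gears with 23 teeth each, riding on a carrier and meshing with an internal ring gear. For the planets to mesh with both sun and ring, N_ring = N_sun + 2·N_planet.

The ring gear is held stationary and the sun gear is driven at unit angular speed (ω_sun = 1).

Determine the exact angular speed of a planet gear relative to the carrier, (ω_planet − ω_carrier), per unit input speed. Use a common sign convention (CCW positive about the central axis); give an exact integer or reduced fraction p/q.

N_ring = 32 + 2·23 = 78
32(ω_s−ω_c) = −78(ω_r−ω_c),  ω_r=0, ω_s=1
32(1−ω_c) = −78(0−ω_c)  ⇒  110ω_c = 32  ⇒  ω_c = 16/55
sun–planet: 32·(1−16/55) = −23·(ω_p−ω_c)  ⇒  ω_p−ω_c = −(32/23)·(39/55) = -1248/1265

-1248/1265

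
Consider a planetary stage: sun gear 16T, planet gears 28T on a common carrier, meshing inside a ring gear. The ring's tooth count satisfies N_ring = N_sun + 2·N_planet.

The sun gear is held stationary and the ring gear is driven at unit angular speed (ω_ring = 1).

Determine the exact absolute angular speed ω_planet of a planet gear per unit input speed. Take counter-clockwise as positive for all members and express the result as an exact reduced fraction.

N_ring = 16 + 2·28 = 72
16(ω_s−ω_c) = −72(ω_r−ω_c),  ω_s=0, ω_r=1
16(0−ω_c) = −72(1−ω_c)  ⇒  88ω_c = 72  ⇒  ω_c = 9/11
sun–planet: 16·(0−9/11) = −28·(ω_p−ω_c)  ⇒  ω_p−ω_c = −(16/28)·(-9/11) = 36/77
ω_p = 9/11 + 36/77 = 9/7

9/7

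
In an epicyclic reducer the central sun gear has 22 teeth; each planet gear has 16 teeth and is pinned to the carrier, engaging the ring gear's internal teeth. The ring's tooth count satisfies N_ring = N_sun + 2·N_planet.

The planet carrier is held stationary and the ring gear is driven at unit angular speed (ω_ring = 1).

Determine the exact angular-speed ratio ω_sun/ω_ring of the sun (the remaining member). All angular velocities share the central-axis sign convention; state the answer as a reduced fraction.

-27/11

N_ring = 22 + 2·16 = 54
22(ω_s−ω_c) = −54(ω_r−ω_c),  ω_c=0, ω_r=1
ω_s = 0 − (54/22)(1−0) = -27/11
ω_s/ω_r = -27/11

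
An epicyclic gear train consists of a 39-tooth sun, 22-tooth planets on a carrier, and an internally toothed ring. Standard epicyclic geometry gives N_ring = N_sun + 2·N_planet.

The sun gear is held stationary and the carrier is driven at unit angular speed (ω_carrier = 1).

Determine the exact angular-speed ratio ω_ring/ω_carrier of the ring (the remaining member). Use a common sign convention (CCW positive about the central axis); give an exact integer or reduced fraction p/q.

N_ring = 39 + 2·22 = 83
39(ω_s−ω_c) = −83(ω_r−ω_c),  ω_s=0, ω_c=1
ω_r = 1 − (39/83)(0−1) = 122/83
ω_r/ω_c = 122/83

122/83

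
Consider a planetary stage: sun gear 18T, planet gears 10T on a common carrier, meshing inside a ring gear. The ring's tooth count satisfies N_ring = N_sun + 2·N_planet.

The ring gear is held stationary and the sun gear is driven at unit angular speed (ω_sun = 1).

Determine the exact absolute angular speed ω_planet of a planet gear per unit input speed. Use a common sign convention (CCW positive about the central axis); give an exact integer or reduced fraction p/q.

N_ring = 18 + 2·10 = 38
18(ω_s−ω_c) = −38(ω_r−ω_c),  ω_r=0, ω_s=1
18(1−ω_c) = −38(0−ω_c)  ⇒  56ω_c = 18  ⇒  ω_c = 9/28
sun–planet: 18·(1−9/28) = −10·(ω_p−ω_c)  ⇒  ω_p−ω_c = −(18/10)·(19/28) = -171/140
ω_p = 9/28 − 171/140 = -9/10

-9/10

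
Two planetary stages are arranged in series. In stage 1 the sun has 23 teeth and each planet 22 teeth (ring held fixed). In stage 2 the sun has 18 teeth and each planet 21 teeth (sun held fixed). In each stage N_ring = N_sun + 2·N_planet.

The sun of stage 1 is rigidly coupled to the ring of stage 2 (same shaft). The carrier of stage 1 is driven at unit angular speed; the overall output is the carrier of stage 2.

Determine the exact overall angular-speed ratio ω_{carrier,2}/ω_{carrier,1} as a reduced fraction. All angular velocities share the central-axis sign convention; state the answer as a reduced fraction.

Stage 1: N_ring = 23 + 2·22 = 67
Stage 1: 23(ω_s−ω_c) = −67(ω_r−ω_c),  ω_r=0, ω_c=1
Stage 1: ω_s = 1 − (67/23)(0−1) = 90/23
  ⇒ ω_s¹/ω_c¹ = 90/23
Stage 2: N_ring = 18 + 2·21 = 60
Stage 2: 18(ω_s−ω_c) = −60(ω_r−ω_c),  ω_s=0, ω_r=1
Stage 2: 18(0−ω_c) = −60(1−ω_c)  ⇒  78ω_c = 60  ⇒  ω_c = 10/13
  ⇒ ω_c²/ω_r² = 10/13
Coupling ω_r² = ω_s¹ ⇒ overall = 90/23 × 10/13 = 900/299

900/299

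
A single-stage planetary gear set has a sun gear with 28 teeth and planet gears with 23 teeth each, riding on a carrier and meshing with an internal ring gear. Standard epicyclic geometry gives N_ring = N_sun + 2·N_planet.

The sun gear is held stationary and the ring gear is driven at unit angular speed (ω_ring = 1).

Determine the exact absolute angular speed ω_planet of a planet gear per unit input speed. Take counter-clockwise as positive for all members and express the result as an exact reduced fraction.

N_ring = 28 + 2·23 = 74
28(ω_s−ω_c) = −74(ω_r−ω_c),  ω_s=0, ω_r=1
28(0−ω_c) = −74(1−ω_c)  ⇒  102ω_c = 74  ⇒  ω_c = 37/51
sun–planet: 28·(0−37/51) = −23·(ω_p−ω_c)  ⇒  ω_p−ω_c = −(28/23)·(-37/51) = 1036/1173
ω_p = 37/51 + 1036/1173 = 37/23

37/23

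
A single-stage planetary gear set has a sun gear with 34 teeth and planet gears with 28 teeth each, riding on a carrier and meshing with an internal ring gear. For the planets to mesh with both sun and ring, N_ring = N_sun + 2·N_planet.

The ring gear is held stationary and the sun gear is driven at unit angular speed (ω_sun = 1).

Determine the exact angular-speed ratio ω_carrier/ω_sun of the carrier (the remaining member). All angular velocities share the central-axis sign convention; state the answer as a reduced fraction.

N_ring = 34 + 2·28 = 90
34(ω_s−ω_c) = −90(ω_r−ω_c),  ω_r=0, ω_s=1
34(1−ω_c) = −90(0−ω_c)  ⇒  124ω_c = 34  ⇒  ω_c = 17/62
ω_c/ω_s = 17/62

17/62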